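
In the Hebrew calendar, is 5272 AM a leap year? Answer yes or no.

Hebrew year 5272 is year 9 of its 19-year Metonic cycle; leap years are at positions 3, 6, 8, 11, 14, 17, 19, so it is a common year (12 months).

no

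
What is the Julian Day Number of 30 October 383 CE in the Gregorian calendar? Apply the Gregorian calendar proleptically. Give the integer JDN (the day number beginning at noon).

JDN 2400001 is 17 November 1858 CE (Gregorian), MJD 0; the target day is −538751 days from there, so JDN = 1861250.

1861250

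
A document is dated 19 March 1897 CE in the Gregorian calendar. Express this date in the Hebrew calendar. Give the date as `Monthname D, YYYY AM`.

Julian Day Number of the source date = 2414003.
Converting JDN 2414003 to the Hebrew calendar gives 15 Adar II 5657 AM.

Adar II 15, 5657 AM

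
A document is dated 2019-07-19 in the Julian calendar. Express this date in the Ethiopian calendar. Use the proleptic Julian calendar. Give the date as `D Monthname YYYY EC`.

Julian Day Number of the source date = 2458697.
Converting JDN 2458697 to the Ethiopian calendar gives 25 Hamle 2011 EC.

25 Hamle 2011 EC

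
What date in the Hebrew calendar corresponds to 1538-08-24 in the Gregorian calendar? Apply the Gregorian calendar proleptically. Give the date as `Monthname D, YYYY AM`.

Elul 18, 5298 AM

Both dates share Julian Day Number 2283038; in the Hebrew calendar that is 18 Elul 5298 AM.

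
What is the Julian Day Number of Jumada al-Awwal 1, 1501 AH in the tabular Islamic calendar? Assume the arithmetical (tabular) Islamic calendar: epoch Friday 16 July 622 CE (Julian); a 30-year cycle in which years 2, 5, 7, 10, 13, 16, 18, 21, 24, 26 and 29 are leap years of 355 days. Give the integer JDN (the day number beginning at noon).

Equivalently 15 March 2078 (Gregorian).
JDN 2299161 is 15 October 1582 CE (Gregorian); the target day is +180947 days from there, so JDN = 2480108.

2480108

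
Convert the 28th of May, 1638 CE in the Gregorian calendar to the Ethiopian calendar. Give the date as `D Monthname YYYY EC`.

Both dates share Julian Day Number 2319475; in the Ethiopian calendar that is 23 Ginbot 1630 EC.

23 Ginbot 1630 EC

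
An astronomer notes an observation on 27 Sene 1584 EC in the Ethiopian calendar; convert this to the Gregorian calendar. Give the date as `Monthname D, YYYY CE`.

Both dates share Julian Day Number 2302708; in the Gregorian calendar that is 1 July 1592 CE.

July 1, 1592 CE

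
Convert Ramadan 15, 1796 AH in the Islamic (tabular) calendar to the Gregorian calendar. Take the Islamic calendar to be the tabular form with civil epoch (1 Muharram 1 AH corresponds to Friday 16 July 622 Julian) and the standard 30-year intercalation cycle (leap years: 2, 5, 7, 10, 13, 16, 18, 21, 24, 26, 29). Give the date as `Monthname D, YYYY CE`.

Julian Day Number of the source date = 2584778.
Converting JDN 2584778 to the Gregorian calendar gives 12 October 2364 CE.

October 12, 2364 CE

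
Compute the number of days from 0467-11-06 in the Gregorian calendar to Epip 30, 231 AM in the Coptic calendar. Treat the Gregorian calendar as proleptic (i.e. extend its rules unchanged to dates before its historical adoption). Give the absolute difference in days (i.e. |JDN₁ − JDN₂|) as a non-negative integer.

17428

First date → JDN 1891938; second date → JDN 1909366.
The interval is |1891938 − 1909366| = 17428 days.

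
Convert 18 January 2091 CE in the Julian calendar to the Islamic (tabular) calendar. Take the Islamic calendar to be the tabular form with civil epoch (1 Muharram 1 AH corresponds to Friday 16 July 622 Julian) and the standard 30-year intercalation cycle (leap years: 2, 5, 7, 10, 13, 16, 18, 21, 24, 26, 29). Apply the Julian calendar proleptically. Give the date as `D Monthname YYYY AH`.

The source date corresponds to 31 January 2091 in the Gregorian calendar (JDN 2484813).
That day falls on 10 Sha'ban 1514 AH in the tabular Islamic calendar.

10 Sha'ban 1514 AH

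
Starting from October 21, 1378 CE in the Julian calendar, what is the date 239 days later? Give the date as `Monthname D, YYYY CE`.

June 17, 1379 CE

Counting 239 days forward from JDN 2224666 reaches JDN 2224905, which is June 17, 1379 CE.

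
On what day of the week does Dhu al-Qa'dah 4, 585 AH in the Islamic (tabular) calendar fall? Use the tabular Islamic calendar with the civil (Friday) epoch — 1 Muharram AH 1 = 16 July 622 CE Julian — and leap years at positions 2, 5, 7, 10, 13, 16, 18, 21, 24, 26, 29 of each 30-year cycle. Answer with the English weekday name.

Thursday

In the proleptic Gregorian calendar this is 21 December 1189 (JDN 2155688).
JDN 2155688 mod 7 = 3, and JDN 0 was a Monday, so this is a Thursday.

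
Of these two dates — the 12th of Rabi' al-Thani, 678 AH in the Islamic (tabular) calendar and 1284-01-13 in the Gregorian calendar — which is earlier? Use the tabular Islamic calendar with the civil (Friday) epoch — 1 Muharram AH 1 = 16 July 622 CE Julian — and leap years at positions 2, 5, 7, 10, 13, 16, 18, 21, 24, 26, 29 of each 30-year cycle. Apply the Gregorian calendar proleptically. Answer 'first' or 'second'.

The two dates have Julian Day Numbers 2188446 and 2190044 respectively.
Since 2188446 < 2190044, the first date comes first.

first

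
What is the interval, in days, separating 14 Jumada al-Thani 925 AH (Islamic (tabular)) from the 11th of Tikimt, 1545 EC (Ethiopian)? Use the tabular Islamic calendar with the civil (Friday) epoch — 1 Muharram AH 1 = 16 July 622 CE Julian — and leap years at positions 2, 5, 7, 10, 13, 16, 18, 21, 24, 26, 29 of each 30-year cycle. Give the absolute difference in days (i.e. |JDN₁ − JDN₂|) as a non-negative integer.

JDN of the first date = 2276036.
JDN of the second date = 2288207.
|2288207 − 2276036| = 12171.

12171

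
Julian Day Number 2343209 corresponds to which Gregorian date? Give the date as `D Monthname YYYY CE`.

Counting from JDN 2299161 = 15 Oct 1582 gives an offset of 44048 days.

22 May 1703 CE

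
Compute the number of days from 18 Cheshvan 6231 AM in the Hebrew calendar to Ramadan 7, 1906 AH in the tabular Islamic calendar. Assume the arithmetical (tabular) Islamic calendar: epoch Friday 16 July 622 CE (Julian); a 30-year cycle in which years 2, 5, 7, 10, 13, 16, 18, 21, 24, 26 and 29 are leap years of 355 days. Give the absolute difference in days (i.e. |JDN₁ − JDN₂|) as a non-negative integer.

224

First date → JDN 2623526; second date → JDN 2623750.
The interval is |2623526 − 2623750| = 224 days.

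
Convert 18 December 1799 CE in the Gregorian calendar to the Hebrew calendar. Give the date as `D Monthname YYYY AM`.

Both dates share Julian Day Number 2378483; in the Hebrew calendar that is 20 Kislev 5560 AM.

20 Kislev 5560 AM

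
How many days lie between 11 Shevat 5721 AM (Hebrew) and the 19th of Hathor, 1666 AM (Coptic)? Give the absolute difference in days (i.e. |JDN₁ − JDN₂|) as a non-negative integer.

First date → JDN 2437328; second date → JDN 2433249.
The interval is |2437328 − 2433249| = 4079 days.

4079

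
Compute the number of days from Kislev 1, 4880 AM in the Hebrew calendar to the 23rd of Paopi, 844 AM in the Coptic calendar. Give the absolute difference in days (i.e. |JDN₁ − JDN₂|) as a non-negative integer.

JDN of the first date = 2130082.
JDN of the second date = 2132988.
|2132988 − 2130082| = 2906.

2906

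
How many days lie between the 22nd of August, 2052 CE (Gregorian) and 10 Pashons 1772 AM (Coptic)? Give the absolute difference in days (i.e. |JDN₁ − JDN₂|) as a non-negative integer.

JDN of the first date = 2470772.
JDN of the second date = 2472137.
|2472137 − 2470772| = 1365.

1365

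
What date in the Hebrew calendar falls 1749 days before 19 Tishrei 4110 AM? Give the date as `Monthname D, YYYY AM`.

Kislev 12, 4105 AM

JDN of 19 Tishrei 4110 AM = 1848791.
1848791 − 1749 = 1847042.
JDN 1847042 in the Hebrew calendar is Kislev 12, 4105 AM.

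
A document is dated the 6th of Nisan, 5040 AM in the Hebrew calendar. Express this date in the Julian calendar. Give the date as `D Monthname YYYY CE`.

8 March 1280 CE

Julian Day Number of the source date = 2188645.
Converting JDN 2188645 to the Julian calendar gives 8 March 1280 CE.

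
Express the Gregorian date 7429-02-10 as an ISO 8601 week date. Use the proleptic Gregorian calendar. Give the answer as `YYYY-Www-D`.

The weekday is Tuesday (ISO weekday 2).
That Tuesday belongs to ISO week 7 of ISO year 7429.

7429-W07-2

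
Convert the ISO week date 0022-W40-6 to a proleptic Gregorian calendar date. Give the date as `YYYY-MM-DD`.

0022-10-08

ISO week 1 of 22 is the week containing the first Thursday of 22.
Week 40, day 6 (Saturday) lands on 0022-10-08.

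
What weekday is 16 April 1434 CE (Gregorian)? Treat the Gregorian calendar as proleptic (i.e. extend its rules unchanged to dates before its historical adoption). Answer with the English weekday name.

Since JDN mod 7 = 2 (0 = Monday), the day is Wednesday.

Wednesday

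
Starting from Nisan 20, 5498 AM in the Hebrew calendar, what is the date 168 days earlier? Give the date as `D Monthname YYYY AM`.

JDN of Nisan 20, 5498 AM = 2355951.
2355951 − 168 = 2355783.
JDN 2355783 in the Hebrew calendar is 29 Tishrei 5498 AM.

29 Tishrei 5498 AM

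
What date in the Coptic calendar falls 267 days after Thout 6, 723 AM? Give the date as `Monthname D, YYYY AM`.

Counting 267 days forward from JDN 2088745 reaches JDN 2089012, which is Paoni 3, 723 AM.

Paoni 3, 723 AM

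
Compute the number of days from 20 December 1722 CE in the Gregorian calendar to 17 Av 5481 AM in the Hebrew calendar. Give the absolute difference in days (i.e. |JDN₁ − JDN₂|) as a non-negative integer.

First date → JDN 2350361; second date → JDN 2349864.
The interval is |2350361 − 2349864| = 497 days.

497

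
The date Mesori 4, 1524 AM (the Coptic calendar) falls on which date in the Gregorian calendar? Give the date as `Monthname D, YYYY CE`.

August 9, 1808 CE

Both dates share Julian Day Number 2381639; in the Gregorian calendar that is 9 August 1808 CE.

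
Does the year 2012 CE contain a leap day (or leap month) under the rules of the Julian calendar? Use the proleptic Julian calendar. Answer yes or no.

2012 mod 4 = 0, so it is a leap year in the Julian calendar.

yes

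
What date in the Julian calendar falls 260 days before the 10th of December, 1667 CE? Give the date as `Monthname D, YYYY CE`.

March 25, 1667 CE

Counting 260 days back from JDN 2330273 reaches JDN 2330013, which is March 25, 1667 CE.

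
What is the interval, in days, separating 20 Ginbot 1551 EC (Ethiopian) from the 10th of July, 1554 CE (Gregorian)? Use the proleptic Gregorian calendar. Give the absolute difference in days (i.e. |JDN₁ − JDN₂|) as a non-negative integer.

First date → JDN 2290617; second date → JDN 2288837.
The interval is |2290617 − 2288837| = 1780 days.

1780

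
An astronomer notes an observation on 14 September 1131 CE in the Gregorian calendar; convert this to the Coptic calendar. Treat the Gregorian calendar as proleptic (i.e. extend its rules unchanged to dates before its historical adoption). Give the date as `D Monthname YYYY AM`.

9 Thout 848 AM

Julian Day Number of the source date = 2134405.
Converting JDN 2134405 to the Coptic calendar gives 9 Thout 848 AM.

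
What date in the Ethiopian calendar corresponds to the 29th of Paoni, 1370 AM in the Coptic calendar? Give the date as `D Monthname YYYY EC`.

The source date corresponds to 3 July 1654 in the Gregorian calendar (JDN 2325355).
That day falls on 29 Sene 1646 EC in the Ethiopian calendar.

29 Sene 1646 EC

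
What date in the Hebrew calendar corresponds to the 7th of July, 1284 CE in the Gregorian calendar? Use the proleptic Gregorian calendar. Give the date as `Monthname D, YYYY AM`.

Tammuz 15, 5044 AM

Julian Day Number of the source date = 2190220.
Converting JDN 2190220 to the Hebrew calendar gives 15 Tammuz 5044 AM.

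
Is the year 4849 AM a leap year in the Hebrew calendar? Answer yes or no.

Hebrew year 4849 is year 4 of its 19-year Metonic cycle; leap years are at positions 3, 6, 8, 11, 14, 17, 19, so it is a common year (12 months).

no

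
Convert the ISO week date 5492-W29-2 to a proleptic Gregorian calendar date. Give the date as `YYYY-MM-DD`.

ISO week 1 of 5492 is the week containing the first Thursday of 5492.
Week 29, day 2 (Tuesday) lands on 5492-07-19.

5492-07-19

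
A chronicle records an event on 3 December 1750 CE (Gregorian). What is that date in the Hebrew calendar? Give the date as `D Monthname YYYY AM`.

5 Kislev 5511 AM

Both dates share Julian Day Number 2360571; in the Hebrew calendar that is 5 Kislev 5511 AM.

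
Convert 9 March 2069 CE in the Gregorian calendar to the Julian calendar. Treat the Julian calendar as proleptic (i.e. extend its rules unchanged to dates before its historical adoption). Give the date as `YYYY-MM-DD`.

2069-02-24

At this point the Julian calendar is 13 days behind the Gregorian.
9 March 2069 Gregorian − 13 days → 24 February 2069 Julian.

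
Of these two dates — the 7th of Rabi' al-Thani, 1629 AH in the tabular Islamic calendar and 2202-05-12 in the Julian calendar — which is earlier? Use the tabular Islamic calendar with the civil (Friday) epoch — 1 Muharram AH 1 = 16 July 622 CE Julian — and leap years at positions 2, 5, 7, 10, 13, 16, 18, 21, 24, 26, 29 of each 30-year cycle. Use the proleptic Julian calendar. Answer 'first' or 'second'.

first

First date → JDN 2525444; second date → JDN 2525470.
JDN 2525444 < JDN 2525470, so the first date is earlier.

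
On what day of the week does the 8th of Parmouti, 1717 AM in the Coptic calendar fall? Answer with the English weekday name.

In the Gregorian calendar this is 16 April 2001 (JDN 2452016).
JDN 2452016 mod 7 = 0, and JDN 0 was a Monday, so this is a Monday.

Monday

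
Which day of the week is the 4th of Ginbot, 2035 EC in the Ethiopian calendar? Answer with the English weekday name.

Tuesday

Equivalently 12 May 2043 Gregorian, JDN 2467382.
JDN 2467382 mod 7 = 1, and JDN 0 was a Monday, so this is a Tuesday.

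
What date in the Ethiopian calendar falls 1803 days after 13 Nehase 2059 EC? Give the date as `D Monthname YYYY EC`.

19 Hamle 2064 EC

JDN of 13 Nehase 2059 EC = 2476247.
2476247 + 1803 = 2478050.
JDN 2478050 in the Ethiopian calendar is 19 Hamle 2064 EC.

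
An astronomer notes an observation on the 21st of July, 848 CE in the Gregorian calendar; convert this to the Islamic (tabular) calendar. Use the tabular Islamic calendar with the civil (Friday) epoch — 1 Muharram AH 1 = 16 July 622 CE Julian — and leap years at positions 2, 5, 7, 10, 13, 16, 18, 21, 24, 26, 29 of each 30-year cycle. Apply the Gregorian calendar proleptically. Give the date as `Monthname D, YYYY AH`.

Both dates share Julian Day Number 2030988; in the tabular Islamic calendar that is 11 Dhu al-Hijjah 233 AH.

Dhu al-Hijjah 11, 233 AH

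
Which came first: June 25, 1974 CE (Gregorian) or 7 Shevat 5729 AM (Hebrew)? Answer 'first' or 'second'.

second

First date → JDN 2442224; second date → JDN 2440248.
JDN 2440248 < JDN 2442224, so the second date is earlier.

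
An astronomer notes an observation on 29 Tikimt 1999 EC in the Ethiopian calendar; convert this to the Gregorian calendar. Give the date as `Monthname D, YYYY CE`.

November 8, 2006 CE

Both dates share Julian Day Number 2454048; in the Gregorian calendar that is 8 November 2006 CE.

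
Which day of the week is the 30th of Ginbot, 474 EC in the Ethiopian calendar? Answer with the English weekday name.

Equivalently 26 May 482 Gregorian, JDN 1897253.
1897253 ≡ 1 (mod 7); counting from Monday = 0 gives Tuesday.

Tuesday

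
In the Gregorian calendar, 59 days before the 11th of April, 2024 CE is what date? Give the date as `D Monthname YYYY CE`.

12 February 2024 CE

The starting date is JDN 2460412; 2460412 − 59 = 2460353.
JDN 2460353 corresponds to 12 February 2024 CE.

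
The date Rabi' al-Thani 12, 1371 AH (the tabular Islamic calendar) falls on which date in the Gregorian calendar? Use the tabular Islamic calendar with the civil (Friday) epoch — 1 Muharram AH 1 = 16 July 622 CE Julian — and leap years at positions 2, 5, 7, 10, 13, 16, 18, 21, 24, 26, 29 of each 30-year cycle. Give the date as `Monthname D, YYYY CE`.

January 10, 1952 CE

Both dates share Julian Day Number 2434022; in the Gregorian calendar that is 10 January 1952 CE.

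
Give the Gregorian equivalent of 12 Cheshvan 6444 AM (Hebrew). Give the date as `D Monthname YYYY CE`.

24 October 2683 CE

Both dates share Julian Day Number 2701302; in the Gregorian calendar that is 24 October 2683 CE.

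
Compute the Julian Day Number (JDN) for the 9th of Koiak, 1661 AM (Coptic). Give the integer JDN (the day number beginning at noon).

2431443

In the Gregorian calendar the same day is 18 December 1944.
JDN 2299161 is 15 October 1582 CE (Gregorian); the target day is +132282 days from there, so JDN = 2431443.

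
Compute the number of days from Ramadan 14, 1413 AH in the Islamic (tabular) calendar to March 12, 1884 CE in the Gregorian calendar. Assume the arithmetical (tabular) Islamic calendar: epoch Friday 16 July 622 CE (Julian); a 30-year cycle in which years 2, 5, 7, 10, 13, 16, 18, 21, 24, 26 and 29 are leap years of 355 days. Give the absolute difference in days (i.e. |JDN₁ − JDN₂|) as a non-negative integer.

JDN of the first date = 2449055.
JDN of the second date = 2409248.
|2409248 − 2449055| = 39807.

39807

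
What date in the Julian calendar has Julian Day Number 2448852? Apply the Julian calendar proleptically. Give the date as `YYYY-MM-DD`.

The Gregorian equivalent of JDN 2448852 is 17 August 1992.
In the Julian calendar that day is 1992-08-04.

1992-08-04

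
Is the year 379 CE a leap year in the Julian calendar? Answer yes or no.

379 mod 4 = 3, so it is a common year in the Julian calendar.

no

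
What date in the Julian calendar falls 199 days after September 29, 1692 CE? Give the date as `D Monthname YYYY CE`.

JDN of September 29, 1692 CE = 2339333.
2339333 + 199 = 2339532.
JDN 2339532 in the Julian calendar is 16 April 1693 CE.

16 April 1693 CE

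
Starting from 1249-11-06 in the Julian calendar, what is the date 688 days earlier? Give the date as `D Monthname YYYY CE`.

JDN of 1249-11-06 = 2177565.
2177565 − 688 = 2176877.
JDN 2176877 in the Julian calendar is 19 December 1247 CE.

19 December 1247 CE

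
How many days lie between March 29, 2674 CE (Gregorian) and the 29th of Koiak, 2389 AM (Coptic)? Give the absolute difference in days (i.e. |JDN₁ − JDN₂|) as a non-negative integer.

441

First date → JDN 2697806; second date → JDN 2697365.
The interval is |2697806 − 2697365| = 441 days.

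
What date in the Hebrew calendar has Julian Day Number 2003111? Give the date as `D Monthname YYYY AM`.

The proleptic Gregorian equivalent of JDN 2003111 is 25 March 772.
In the Hebrew calendar that day is 12 Nisan 4532 AM.

12 Nisan 4532 AM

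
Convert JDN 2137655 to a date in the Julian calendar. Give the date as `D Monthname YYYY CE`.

31 July 1140 CE

The proleptic Gregorian equivalent of JDN 2137655 is 7 August 1140.
In the Julian calendar that day is 31 July 1140 CE.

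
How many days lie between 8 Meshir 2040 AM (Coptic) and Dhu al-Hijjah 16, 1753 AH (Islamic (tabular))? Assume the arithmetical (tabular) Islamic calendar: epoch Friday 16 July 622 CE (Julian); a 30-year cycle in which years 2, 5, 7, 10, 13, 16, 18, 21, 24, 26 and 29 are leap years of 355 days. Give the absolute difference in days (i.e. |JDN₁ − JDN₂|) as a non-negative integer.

JDN of the first date = 2569932.
JDN of the second date = 2569630.
|2569630 − 2569932| = 302.

302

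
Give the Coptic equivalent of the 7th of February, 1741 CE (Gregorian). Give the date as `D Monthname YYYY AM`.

Julian Day Number of the source date = 2356985.
Converting JDN 2356985 to the Coptic calendar gives 2 Meshir 1457 AM.

2 Meshir 1457 AM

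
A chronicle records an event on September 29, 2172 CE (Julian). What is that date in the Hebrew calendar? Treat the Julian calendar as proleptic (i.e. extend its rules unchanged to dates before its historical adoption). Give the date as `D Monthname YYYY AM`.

Julian Day Number of the source date = 2514653.
Converting JDN 2514653 to the Hebrew calendar gives 25 Tishrei 5933 AM.

25 Tishrei 5933 AM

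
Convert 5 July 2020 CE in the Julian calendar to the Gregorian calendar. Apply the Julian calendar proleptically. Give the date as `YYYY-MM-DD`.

2020-07-18

For dates in this range the Gregorian date is 13 days ahead of the Julian.
5 July 2020 Julian + 13 days → 18 July 2020 Gregorian.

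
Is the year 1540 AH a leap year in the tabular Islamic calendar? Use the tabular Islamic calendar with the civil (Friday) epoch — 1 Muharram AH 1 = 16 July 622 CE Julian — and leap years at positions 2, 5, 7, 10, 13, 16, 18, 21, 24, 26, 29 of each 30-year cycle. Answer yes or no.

Year 1540 AH is year 10 of its 30-year cycle; leap positions are 2, 5, 7, 10, 13, 16, 18, 21, 24, 26, 29, so it is a leap year (355 days).

yes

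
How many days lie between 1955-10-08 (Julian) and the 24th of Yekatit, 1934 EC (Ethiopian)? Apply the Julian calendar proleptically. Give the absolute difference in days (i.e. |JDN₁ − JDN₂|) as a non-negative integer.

First date → JDN 2435402; second date → JDN 2430422.
The interval is |2435402 − 2430422| = 4980 days.

4980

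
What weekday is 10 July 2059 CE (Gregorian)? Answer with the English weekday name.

Thursday

JDN 2473285 mod 7 = 3, and JDN 0 was a Monday, so this is a Thursday.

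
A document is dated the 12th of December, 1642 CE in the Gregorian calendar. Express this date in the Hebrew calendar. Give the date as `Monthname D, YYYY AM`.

Kislev 20, 5403 AM

Both dates share Julian Day Number 2321134; in the Hebrew calendar that is 20 Kislev 5403 AM.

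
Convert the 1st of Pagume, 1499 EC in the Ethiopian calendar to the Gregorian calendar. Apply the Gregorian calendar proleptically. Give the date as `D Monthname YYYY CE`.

3 September 1507 CE

Both dates share Julian Day Number 2271725; in the Gregorian calendar that is 3 September 1507 CE.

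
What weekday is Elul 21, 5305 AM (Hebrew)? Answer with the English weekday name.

Saturday

Equivalently 8 September 1545 Gregorian, JDN 2285610.
2285610 ≡ 5 (mod 7); counting from Monday = 0 gives Saturday.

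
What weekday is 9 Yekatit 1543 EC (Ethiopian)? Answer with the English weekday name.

In the proleptic Gregorian calendar this is 13 February 1551 (JDN 2287594).
JDN 2287594 mod 7 = 1, and JDN 0 was a Monday, so this is a Tuesday.

Tuesday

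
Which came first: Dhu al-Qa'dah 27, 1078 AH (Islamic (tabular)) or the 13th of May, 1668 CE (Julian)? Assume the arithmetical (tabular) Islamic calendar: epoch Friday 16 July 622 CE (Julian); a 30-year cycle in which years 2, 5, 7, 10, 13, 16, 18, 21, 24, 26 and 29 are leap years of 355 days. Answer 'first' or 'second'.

first

Converting both to JDN: 2330414 vs 2330428; the smaller is the first.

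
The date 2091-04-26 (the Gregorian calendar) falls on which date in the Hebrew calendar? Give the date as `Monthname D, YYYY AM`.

Iyar 8, 5851 AM

Both dates share Julian Day Number 2484898; in the Hebrew calendar that is 8 Iyar 5851 AM.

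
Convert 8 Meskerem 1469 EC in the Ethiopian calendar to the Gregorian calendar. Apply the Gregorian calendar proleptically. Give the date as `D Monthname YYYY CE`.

Both dates share Julian Day Number 2260415; in the Gregorian calendar that is 14 September 1476 CE.

14 September 1476 CE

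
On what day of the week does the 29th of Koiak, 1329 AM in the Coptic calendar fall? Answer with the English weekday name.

In the Gregorian calendar this is 4 January 1613 (JDN 2310200).
JDN 2310200 mod 7 = 4, and JDN 0 was a Monday, so this is a Friday.

Friday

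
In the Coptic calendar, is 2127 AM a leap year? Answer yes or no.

yes

2127 mod 4 = 3; in the Coptic calendar a year is leap when year mod 4 = 3, so it is a leap year.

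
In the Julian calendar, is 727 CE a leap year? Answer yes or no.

no

727 mod 4 = 3, so it is a common year in the Julian calendar.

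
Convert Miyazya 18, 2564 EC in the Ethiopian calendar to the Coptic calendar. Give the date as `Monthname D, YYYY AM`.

Parmouti 18, 2288 AM

Julian Day Number of the source date = 2660584.
Converting JDN 2660584 to the Coptic calendar gives 18 Parmouti 2288 AM.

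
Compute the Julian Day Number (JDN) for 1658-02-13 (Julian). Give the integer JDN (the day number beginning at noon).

2326686

Equivalently 23 February 1658 (Gregorian).
JDN 2400001 is 17 November 1858 CE (Gregorian), MJD 0; the target day is −73315 days from there, so JDN = 2326686.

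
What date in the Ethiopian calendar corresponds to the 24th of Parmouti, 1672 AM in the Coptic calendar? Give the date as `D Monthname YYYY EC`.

Julian Day Number of the source date = 2435596.
Converting JDN 2435596 to the Ethiopian calendar gives 24 Miyazya 1948 EC.

24 Miyazya 1948 EC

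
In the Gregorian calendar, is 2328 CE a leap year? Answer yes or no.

yes

2328 is divisible by 4 and not by 100, so it is a leap year.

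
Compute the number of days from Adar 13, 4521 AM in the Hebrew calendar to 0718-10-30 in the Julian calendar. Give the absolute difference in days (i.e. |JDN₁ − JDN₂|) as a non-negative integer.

JDN of the first date = 1999067.
JDN of the second date = 1983610.
|1983610 − 1999067| = 15457.

15457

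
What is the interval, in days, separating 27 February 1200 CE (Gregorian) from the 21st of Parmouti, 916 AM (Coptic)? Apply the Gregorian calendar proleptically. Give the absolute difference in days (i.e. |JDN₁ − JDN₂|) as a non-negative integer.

56

JDN of the first date = 2159408.
JDN of the second date = 2159464.
|2159464 − 2159408| = 56.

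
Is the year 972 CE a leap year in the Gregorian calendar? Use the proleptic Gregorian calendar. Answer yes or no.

972 is divisible by 4 and not by 100, so it is a leap year.

yes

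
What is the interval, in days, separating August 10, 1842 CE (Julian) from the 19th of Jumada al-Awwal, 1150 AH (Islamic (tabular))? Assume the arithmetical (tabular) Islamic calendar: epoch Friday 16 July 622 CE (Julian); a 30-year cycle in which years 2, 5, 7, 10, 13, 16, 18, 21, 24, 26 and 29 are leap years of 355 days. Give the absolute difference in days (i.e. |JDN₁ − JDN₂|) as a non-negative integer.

38327

First date → JDN 2394070; second date → JDN 2355743.
The interval is |2394070 − 2355743| = 38327 days.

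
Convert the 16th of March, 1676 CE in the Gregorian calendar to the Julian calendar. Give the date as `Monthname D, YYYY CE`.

March 6, 1676 CE

The Julian–Gregorian offset here is 10 days (Julian trailing).
16 March 1676 Gregorian − 10 days → 6 March 1676 Julian.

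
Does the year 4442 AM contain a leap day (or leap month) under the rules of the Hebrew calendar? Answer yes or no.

no

Hebrew year 4442 is year 15 of its 19-year Metonic cycle; leap years are at positions 3, 6, 8, 11, 14, 17, 19, so it is a common year (12 months).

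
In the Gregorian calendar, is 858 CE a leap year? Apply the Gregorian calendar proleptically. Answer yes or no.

858 is not divisible by 4, so it is a common year.

no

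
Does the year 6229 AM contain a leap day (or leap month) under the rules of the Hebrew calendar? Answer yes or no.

Hebrew year 6229 is year 16 of its 19-year Metonic cycle; leap years are at positions 3, 6, 8, 11, 14, 17, 19, so it is a common year (12 months).

no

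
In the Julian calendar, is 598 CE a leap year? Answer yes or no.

no

598 mod 4 = 2, so it is a common year in the Julian calendar.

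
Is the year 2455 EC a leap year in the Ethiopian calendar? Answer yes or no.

yes

2455 mod 4 = 3; in the Ethiopian calendar a year is leap when year mod 4 = 3, so it is a leap year.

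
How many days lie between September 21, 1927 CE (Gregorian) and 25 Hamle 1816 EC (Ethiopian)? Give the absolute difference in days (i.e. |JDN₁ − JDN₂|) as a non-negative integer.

37671

First date → JDN 2425145; second date → JDN 2387474.
The interval is |2425145 − 2387474| = 37671 days.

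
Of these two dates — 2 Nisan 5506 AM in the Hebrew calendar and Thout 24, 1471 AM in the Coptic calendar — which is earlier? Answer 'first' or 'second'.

first

First date → JDN 2358855; second date → JDN 2361970.
JDN 2358855 < JDN 2361970, so the first date is earlier.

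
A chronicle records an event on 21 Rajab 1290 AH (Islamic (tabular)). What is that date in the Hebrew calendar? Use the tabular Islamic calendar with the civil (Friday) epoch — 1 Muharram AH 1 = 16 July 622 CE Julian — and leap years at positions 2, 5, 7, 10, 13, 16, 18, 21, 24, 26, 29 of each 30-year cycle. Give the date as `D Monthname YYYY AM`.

Both dates share Julian Day Number 2405416; in the Hebrew calendar that is 22 Elul 5633 AM.

22 Elul 5633 AM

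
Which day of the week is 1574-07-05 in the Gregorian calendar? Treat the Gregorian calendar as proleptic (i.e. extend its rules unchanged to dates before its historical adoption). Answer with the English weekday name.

Friday

JDN 2296137 mod 7 = 4, and JDN 0 was a Monday, so this is a Friday.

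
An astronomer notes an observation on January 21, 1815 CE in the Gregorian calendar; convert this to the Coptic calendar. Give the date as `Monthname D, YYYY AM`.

Tobi 14, 1531 AM

Julian Day Number of the source date = 2383995.
Converting JDN 2383995 to the Coptic calendar gives 14 Tobi 1531 AM.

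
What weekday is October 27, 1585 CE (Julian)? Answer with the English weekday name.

This is JDN 2300279 (6 November 1585 Gregorian).
2300279 ≡ 2 (mod 7); counting from Monday = 0 gives Wednesday.

Wednesday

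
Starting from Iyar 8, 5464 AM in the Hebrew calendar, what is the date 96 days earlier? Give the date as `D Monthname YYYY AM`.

1 Adar I 5464 AM

Counting 96 days back from JDN 2343565 reaches JDN 2343469, which is 1 Adar I 5464 AM.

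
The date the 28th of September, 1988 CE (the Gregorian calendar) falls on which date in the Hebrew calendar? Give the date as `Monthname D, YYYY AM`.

Julian Day Number of the source date = 2447433.
Converting JDN 2447433 to the Hebrew calendar gives 17 Tishrei 5749 AM.

Tishrei 17, 5749 AM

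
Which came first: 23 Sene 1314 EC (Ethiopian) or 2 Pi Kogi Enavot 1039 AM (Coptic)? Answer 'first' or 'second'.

First date → JDN 2204086; second date → JDN 2204520.
JDN 2204086 < JDN 2204520, so the first date is earlier.

first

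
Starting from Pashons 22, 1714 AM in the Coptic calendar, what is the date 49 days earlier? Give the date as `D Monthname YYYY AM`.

3 Parmouti 1714 AM

Counting 49 days back from JDN 2450964 reaches JDN 2450915, which is 3 Parmouti 1714 AM.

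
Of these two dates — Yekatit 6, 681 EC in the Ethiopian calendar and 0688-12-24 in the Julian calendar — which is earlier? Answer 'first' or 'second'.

second

Converting both to JDN: 1972746 vs 1972708; the smaller is the second.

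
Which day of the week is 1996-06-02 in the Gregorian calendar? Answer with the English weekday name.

Sunday

JDN 2450237 mod 7 = 6, and JDN 0 was a Monday, so this is a Sunday.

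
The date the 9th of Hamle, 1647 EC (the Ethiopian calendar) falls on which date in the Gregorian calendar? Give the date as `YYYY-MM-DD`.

1655-07-13

Julian Day Number of the source date = 2325730.
Converting JDN 2325730 to the Gregorian calendar gives 13 July 1655 CE.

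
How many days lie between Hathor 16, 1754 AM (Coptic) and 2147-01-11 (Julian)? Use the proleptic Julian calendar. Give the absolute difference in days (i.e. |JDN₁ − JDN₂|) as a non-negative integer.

39872

JDN of the first date = 2465388.
JDN of the second date = 2505260.
|2505260 − 2465388| = 39872.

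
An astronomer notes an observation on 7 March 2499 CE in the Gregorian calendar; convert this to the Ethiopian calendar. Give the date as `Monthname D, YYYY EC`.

Yekatit 25, 2491 EC

Julian Day Number of the source date = 2633867.
Converting JDN 2633867 to the Ethiopian calendar gives 25 Yekatit 2491 EC.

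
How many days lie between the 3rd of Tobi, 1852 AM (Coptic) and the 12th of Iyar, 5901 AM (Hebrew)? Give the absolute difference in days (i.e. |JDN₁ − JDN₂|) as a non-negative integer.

1953

JDN of the first date = 2501230.
JDN of the second date = 2503183.
|2503183 − 2501230| = 1953.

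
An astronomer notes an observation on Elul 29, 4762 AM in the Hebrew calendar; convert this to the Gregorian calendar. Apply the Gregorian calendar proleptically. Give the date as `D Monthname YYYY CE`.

15 September 1002 CE

Both dates share Julian Day Number 2087290; in the Gregorian calendar that is 15 September 1002 CE.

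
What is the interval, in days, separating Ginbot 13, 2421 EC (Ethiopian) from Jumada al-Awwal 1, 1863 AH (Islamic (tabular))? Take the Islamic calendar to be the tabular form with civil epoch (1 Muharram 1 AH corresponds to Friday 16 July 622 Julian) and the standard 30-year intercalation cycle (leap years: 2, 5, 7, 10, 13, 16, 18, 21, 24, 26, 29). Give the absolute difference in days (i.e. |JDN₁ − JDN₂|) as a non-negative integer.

11

JDN of the first date = 2608378.
JDN of the second date = 2608389.
|2608389 − 2608378| = 11.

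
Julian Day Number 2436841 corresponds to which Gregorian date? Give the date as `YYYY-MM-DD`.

1959-09-29

Counting from JDN 2299161 = 15 Oct 1582 gives an offset of 137680 days.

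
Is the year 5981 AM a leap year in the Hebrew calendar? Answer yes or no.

no

Hebrew year 5981 is year 15 of its 19-year Metonic cycle; leap years are at positions 3, 6, 8, 11, 14, 17, 19, so it is a common year (12 months).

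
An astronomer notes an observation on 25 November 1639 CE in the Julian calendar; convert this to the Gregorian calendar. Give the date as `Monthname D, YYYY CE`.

December 5, 1639 CE

At this point the Julian calendar is 10 days behind the Gregorian.
25 November 1639 Julian + 10 days → 5 December 1639 Gregorian.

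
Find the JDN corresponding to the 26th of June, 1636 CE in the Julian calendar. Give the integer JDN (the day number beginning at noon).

In the Gregorian calendar the same day is 6 July 1636.
JDN 2451545 is 1 January 2000 CE (Gregorian); the target day is −132761 days from there, so JDN = 2318784.

2318784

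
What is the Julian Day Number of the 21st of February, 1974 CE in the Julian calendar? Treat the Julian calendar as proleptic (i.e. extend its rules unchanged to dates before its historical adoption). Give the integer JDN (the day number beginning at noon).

2442113

In the Gregorian calendar the same day is 6 March 1974.
JDN 2299161 is 15 October 1582 CE (Gregorian); the target day is +142952 days from there, so JDN = 2442113.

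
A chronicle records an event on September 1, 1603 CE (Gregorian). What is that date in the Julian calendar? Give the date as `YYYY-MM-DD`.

At this point the Julian calendar is 10 days behind the Gregorian.
1 September 1603 Gregorian − 10 days → 22 August 1603 Julian.

1603-08-22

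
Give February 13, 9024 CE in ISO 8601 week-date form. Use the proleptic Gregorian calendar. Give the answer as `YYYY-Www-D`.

The weekday is Friday (ISO weekday 5).
That Friday belongs to ISO week 7 of ISO year 9024.

9024-W07-5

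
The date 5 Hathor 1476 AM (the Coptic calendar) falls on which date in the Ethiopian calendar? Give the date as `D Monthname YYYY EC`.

Both dates share Julian Day Number 2363838; in the Ethiopian calendar that is 5 Hidar 1752 EC.

5 Hidar 1752 EC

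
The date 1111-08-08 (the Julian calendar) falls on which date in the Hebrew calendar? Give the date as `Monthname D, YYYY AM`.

Both dates share Julian Day Number 2127070; in the Hebrew calendar that is 2 Elul 4871 AM.

Elul 2, 4871 AM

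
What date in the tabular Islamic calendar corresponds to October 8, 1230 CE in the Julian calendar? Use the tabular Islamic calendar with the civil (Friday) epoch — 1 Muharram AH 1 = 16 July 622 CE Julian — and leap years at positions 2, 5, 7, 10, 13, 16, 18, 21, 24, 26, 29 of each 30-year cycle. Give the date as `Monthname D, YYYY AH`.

Dhu al-Qa'dah 28, 627 AH

Both dates share Julian Day Number 2170596; in the tabular Islamic calendar that is 28 Dhu al-Qa'dah 627 AH.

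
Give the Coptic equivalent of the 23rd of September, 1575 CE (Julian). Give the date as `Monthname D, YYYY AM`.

Julian Day Number of the source date = 2296592.
Converting JDN 2296592 to the Coptic calendar gives 25 Thout 1292 AM.

Thout 25, 1292 AM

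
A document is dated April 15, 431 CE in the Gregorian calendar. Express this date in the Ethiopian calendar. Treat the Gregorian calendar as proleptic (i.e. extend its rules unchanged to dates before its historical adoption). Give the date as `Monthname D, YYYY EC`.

Both dates share Julian Day Number 1878584; in the Ethiopian calendar that is 19 Miyazya 423 EC.

Miyazya 19, 423 EC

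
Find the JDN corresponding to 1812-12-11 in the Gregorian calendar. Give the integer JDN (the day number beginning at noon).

JDN 2299161 is 15 October 1582 CE (Gregorian); the target day is +84063 days from there, so JDN = 2383224.

2383224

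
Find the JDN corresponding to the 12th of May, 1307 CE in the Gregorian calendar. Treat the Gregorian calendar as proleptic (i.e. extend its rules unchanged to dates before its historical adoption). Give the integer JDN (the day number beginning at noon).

JDN 2451545 is 1 January 2000 CE (Gregorian); the target day is −252982 days from there, so JDN = 2198563.

2198563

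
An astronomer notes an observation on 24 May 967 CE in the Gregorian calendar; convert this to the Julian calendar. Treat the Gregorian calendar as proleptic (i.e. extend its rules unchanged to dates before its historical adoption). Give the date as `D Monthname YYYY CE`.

19 May 967 CE

The Julian–Gregorian offset here is 5 days (Julian trailing).
24 May 967 Gregorian − 5 days → 19 May 967 Julian.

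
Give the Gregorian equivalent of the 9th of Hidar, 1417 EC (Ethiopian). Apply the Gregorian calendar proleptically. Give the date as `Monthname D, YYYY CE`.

Julian Day Number of the source date = 2241483.
Converting JDN 2241483 to the Gregorian calendar gives 14 November 1424 CE.

November 14, 1424 CE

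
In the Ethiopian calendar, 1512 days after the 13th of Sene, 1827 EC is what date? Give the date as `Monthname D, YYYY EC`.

Nehase 4, 1831 EC

Counting 1512 days forward from JDN 2391449 reaches JDN 2392961, which is Nehase 4, 1831 EC.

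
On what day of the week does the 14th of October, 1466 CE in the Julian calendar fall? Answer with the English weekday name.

Tuesday

This is JDN 2256801 (23 October 1466 Gregorian).
JDN 2256801 mod 7 = 1, and JDN 0 was a Monday, so this is a Tuesday.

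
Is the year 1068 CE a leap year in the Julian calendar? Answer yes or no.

yes

1068 mod 4 = 0, so it is a leap year in the Julian calendar.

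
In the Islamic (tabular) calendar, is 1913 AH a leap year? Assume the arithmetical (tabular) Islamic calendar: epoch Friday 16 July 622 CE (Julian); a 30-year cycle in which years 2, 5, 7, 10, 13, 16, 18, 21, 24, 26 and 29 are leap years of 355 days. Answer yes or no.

Year 1913 AH is year 23 of its 30-year cycle; leap positions are 2, 5, 7, 10, 13, 16, 18, 21, 24, 26, 29, so it is a common year (354 days).

no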